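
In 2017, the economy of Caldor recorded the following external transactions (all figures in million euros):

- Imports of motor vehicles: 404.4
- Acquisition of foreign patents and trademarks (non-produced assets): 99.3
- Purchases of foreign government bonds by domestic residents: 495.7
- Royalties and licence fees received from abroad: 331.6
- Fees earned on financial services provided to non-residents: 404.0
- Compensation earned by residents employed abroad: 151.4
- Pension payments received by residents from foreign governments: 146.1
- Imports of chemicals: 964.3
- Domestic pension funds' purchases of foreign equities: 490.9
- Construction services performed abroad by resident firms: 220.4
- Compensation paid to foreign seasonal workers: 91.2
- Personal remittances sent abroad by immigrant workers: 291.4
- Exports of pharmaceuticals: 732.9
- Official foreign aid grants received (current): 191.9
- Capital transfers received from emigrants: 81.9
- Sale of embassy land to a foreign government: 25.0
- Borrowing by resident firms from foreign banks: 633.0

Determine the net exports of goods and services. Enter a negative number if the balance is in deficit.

Goods: -404.4 + 732.9 - 964.3 = -635.8
Services: 220.4 + 404.0 + 331.6 = 956.0
Trade balance = -635.8 + 956.0 = 320.2
(Excluded from the trade balance — capital account: acquisition of foreign patents and trademarks (non-produced assets) 99.3, capital transfers received from emigrants 81.9, sale of embassy land to a foreign government 25.0; financial account: purchases of foreign government bonds by domestic residents 495.7, domestic pension funds' purchases of foreign equities 490.9, borrowing by resident firms from foreign banks 633.0; primary income: compensation earned by residents employed abroad 151.4, compensation paid to foreign seasonal workers 91.2; secondary income: pension payments received by residents from foreign governments 146.1, personal remittances sent abroad by immigrant workers 291.4, official foreign aid grants received (current) 191.9.)

320.2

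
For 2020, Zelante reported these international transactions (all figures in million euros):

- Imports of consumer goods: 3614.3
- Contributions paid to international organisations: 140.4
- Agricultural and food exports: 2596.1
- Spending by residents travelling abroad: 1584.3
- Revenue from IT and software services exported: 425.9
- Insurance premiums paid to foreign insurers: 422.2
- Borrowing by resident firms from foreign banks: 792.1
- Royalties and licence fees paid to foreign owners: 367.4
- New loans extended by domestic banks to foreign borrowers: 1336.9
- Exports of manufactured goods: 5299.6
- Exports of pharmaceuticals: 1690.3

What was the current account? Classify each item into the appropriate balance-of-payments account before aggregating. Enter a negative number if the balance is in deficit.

Goods: -3614.3 + 5299.6 + 1690.3 + 2596.1 = 5971.7
Services: -422.2 - 1584.3 + 425.9 - 367.4 = -1948.0
Secondary income: -140.4
Current account = 5971.7 + (-1948.0) + (-140.4) = 3883.3
(Excluded from the current account — financial account: borrowing by resident firms from foreign banks 792.1, new loans extended by domestic banks to foreign borrowers 1336.9.)

3883.3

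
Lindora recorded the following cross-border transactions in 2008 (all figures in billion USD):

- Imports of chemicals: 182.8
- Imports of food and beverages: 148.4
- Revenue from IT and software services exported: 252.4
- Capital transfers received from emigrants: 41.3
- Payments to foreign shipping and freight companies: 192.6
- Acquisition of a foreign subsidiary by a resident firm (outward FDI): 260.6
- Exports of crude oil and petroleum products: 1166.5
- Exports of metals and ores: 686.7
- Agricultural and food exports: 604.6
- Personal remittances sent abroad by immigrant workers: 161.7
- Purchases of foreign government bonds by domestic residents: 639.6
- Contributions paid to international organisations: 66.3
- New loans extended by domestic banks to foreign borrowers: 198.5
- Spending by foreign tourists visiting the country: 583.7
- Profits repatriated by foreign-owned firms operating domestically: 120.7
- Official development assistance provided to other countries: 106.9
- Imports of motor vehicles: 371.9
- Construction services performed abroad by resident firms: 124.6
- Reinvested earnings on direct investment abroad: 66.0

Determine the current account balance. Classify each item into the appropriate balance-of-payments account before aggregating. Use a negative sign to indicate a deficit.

2133.2

Goods: 686.7 - 148.4 - 371.9 + 1166.5 - 182.8 + 604.6 = 1754.7
Services: -192.6 + 124.6 + 583.7 + 252.4 = 768.1
Primary income: 66.0 - 120.7 = -54.7
Secondary income: -161.7 - 106.9 - 66.3 = -334.9
Current account = 1754.7 + 768.1 + (-54.7) + (-334.9) = 2133.2
(Excluded from the current account — capital account: capital transfers received from emigrants 41.3; financial account: acquisition of a foreign subsidiary by a resident firm (outward FDI) 260.6, purchases of foreign government bonds by domestic residents 639.6, new loans extended by domestic banks to foreign borrowers 198.5.)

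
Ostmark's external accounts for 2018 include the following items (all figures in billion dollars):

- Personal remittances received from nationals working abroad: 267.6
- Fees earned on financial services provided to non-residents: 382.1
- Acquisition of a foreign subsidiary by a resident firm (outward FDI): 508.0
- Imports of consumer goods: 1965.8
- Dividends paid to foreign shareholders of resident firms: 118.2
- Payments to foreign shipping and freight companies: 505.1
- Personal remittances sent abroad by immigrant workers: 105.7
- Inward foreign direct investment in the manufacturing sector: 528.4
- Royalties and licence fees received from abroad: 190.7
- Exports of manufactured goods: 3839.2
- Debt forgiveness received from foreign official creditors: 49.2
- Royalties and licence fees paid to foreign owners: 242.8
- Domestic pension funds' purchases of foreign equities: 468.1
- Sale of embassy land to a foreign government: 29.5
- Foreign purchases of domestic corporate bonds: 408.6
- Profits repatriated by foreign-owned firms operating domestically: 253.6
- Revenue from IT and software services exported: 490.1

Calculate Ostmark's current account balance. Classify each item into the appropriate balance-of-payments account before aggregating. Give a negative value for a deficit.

Goods: -1965.8 + 3839.2 = 1873.4
Services: 382.1 + 490.1 + 190.7 - 505.1 - 242.8 = 315.0
Primary income: -253.6 - 118.2 = -371.8
Secondary income: 267.6 - 105.7 = 161.9
Current account = 1873.4 + 315.0 + (-371.8) + 161.9 = 1978.5
(Excluded from the current account — financial account: acquisition of a foreign subsidiary by a resident firm (outward FDI) 508.0, inward foreign direct investment in the manufacturing sector 528.4, domestic pension funds' purchases of foreign equities 468.1, foreign purchases of domestic corporate bonds 408.6; capital account: debt forgiveness received from foreign official creditors 49.2, sale of embassy land to a foreign government 29.5.)

1978.5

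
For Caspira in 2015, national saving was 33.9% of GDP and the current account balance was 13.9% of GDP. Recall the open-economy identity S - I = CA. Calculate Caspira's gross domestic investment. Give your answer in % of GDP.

I = S - CA = 33.9 - 13.9 = 20.0

20.0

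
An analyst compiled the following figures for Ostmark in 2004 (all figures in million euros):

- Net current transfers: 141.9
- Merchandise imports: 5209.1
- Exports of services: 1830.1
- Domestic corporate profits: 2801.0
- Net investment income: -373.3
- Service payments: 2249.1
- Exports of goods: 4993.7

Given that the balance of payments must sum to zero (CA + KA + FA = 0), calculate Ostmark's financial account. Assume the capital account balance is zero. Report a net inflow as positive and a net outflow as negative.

865.8

Goods balance = 4993.7 - 5209.1 = -215.4
Services balance = 1830.1 - 2249.1 = -419.0
Trade balance (goods + services) = -215.4 + (-419.0) = -634.4
Net primary income = -373.3
Net secondary income = 141.9
Current account = -634.4 + (-373.3) + 141.9 = -865.8
Financial account = -(-865.8) = 865.8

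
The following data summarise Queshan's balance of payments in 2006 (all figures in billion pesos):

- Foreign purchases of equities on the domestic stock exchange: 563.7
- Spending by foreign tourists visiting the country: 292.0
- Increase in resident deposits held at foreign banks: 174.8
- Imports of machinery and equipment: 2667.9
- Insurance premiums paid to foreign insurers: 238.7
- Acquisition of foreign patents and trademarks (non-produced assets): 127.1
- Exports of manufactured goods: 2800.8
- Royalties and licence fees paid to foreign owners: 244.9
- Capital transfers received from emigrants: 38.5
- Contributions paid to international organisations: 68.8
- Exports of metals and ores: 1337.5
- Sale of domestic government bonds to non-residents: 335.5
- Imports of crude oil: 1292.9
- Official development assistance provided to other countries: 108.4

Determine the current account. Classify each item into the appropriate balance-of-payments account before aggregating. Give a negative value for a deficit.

-191.3

Goods: -2667.9 + 1337.5 + 2800.8 - 1292.9 = 177.5
Services: 292.0 - 238.7 - 244.9 = -191.6
Secondary income: -108.4 - 68.8 = -177.2
Current account = 177.5 + (-191.6) + (-177.2) = -191.3
(Excluded from the current account — financial account: foreign purchases of equities on the domestic stock exchange 563.7, increase in resident deposits held at foreign banks 174.8, sale of domestic government bonds to non-residents 335.5; capital account: acquisition of foreign patents and trademarks (non-produced assets) 127.1, capital transfers received from emigrants 38.5.)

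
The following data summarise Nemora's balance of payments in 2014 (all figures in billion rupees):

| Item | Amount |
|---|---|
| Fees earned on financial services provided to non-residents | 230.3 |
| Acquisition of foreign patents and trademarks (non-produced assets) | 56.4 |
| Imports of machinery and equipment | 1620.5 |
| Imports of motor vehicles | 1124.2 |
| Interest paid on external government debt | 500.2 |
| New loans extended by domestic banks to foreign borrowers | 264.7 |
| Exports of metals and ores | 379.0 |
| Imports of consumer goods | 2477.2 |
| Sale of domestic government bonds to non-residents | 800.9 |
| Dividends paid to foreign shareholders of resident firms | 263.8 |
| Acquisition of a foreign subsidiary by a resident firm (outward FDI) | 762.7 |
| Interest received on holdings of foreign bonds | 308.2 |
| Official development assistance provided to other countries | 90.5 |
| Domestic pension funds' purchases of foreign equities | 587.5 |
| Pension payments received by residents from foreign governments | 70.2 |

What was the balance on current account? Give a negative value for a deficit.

-5088.7

Goods: -2477.2 - 1620.5 + 379.0 - 1124.2 = -4842.9
Services: 230.3
Primary income: -263.8 - 500.2 + 308.2 = -455.8
Secondary income: 70.2 - 90.5 = -20.3
Current account = (-4842.9) + 230.3 + (-455.8) + (-20.3) = -5088.7
(Excluded from the current account — capital account: acquisition of foreign patents and trademarks (non-produced assets) 56.4; financial account: new loans extended by domestic banks to foreign borrowers 264.7, sale of domestic government bonds to non-residents 800.9, acquisition of a foreign subsidiary by a resident firm (outward FDI) 762.7, domestic pension funds' purchases of foreign equities 587.5.)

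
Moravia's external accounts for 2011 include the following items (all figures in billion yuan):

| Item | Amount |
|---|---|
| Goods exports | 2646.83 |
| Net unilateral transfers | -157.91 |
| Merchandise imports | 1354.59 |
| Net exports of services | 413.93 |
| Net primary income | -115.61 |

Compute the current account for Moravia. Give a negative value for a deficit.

1432.65

Goods balance = 2646.83 - 1354.59 = 1292.24
Services balance = 413.93
Trade balance (goods + services) = 1292.24 + 413.93 = 1706.17
Net primary income = -115.61
Net secondary income = -157.91
Current account = 1706.17 + (-115.61) + (-157.91) = 1432.65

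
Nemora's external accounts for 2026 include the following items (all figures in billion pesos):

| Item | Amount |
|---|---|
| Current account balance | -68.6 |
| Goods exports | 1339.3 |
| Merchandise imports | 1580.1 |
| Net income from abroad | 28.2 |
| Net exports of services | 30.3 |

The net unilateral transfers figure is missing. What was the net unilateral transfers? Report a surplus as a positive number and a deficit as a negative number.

Current account = goods balance + services balance + net primary income + net secondary income
Sum of the known components = -182.3
Net unilateral transfers = CA - (known components) = -68.6 - (-182.3) = 113.7

113.7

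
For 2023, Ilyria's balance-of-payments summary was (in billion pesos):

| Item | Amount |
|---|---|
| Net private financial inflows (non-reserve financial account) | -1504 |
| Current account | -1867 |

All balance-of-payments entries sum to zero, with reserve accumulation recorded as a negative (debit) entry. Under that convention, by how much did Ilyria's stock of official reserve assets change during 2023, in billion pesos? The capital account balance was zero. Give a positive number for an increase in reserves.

-3371

Official reserve transactions balance = -((-1867) + (-1504)) = 3371
An accumulation of reserves is recorded as a debit (negative entry), so the change in the stock of reserves is the negative of that balance.
Change in official reserves = -(3371) = -3371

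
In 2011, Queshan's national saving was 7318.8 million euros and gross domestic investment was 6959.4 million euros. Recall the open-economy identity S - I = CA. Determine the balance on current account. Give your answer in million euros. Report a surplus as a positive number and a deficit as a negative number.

CA = S - I = 7318.8 - 6959.4 = 359.4

359.4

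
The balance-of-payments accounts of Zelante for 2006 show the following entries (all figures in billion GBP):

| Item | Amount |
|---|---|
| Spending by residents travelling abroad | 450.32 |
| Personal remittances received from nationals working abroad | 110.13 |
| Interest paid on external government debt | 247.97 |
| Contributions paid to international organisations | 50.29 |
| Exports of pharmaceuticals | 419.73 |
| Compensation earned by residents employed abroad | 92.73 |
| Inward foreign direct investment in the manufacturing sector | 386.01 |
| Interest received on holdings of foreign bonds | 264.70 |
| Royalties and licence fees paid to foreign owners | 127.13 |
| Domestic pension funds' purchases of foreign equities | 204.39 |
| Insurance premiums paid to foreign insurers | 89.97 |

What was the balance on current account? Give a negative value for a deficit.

Goods: 419.73
Services: -89.97 - 127.13 - 450.32 = -667.42
Primary income: 92.73 - 247.97 + 264.70 = 109.46
Secondary income: 110.13 - 50.29 = 59.84
Current account = 419.73 + (-667.42) + 109.46 + 59.84 = -78.39
(Excluded from the current account — financial account: inward foreign direct investment in the manufacturing sector 386.01, domestic pension funds' purchases of foreign equities 204.39.)

-78.39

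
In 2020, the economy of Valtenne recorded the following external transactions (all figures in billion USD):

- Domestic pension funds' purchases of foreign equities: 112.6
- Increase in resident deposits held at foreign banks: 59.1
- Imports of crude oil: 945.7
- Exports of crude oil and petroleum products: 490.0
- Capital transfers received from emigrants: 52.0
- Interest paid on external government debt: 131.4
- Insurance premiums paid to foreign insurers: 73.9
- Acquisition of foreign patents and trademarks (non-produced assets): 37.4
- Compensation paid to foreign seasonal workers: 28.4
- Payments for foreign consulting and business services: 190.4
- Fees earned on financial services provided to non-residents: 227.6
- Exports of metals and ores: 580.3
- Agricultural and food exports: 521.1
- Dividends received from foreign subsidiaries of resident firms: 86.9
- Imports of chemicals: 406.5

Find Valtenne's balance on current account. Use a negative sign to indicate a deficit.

129.6

Goods: -406.5 - 945.7 + 490.0 + 580.3 + 521.1 = 239.2
Services: -73.9 + 227.6 - 190.4 = -36.7
Primary income: -28.4 - 131.4 + 86.9 = -72.9
Current account = 239.2 + (-36.7) + (-72.9) = 129.6
(Excluded from the current account — financial account: domestic pension funds' purchases of foreign equities 112.6, increase in resident deposits held at foreign banks 59.1; capital account: capital transfers received from emigrants 52.0, acquisition of foreign patents and trademarks (non-produced assets) 37.4.)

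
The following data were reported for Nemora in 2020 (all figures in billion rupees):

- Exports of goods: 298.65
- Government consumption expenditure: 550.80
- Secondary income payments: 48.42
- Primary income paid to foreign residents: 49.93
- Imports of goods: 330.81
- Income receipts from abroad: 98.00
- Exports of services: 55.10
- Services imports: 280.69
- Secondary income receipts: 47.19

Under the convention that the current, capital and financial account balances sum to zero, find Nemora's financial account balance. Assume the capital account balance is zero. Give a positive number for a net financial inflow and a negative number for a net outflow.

210.91

Goods balance = 298.65 - 330.81 = -32.16
Services balance = 55.10 - 280.69 = -225.59
Trade balance (goods + services) = -32.16 + (-225.59) = -257.75
Net primary income = 98.00 - 49.93 = 48.07
Net secondary income = 47.19 - 48.42 = -1.23
Current account = -257.75 + 48.07 + (-1.23) = -210.91
Financial account = -(-210.91) = 210.91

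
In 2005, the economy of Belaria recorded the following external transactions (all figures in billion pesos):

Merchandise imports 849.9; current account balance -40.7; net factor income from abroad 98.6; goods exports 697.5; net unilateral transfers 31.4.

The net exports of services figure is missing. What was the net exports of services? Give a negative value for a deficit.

Current account = goods balance + services balance + net primary income + net secondary income
Sum of the known components = -22.4
Net exports of services = CA - (known components) = -40.7 - (-22.4) = -18.3

-18.3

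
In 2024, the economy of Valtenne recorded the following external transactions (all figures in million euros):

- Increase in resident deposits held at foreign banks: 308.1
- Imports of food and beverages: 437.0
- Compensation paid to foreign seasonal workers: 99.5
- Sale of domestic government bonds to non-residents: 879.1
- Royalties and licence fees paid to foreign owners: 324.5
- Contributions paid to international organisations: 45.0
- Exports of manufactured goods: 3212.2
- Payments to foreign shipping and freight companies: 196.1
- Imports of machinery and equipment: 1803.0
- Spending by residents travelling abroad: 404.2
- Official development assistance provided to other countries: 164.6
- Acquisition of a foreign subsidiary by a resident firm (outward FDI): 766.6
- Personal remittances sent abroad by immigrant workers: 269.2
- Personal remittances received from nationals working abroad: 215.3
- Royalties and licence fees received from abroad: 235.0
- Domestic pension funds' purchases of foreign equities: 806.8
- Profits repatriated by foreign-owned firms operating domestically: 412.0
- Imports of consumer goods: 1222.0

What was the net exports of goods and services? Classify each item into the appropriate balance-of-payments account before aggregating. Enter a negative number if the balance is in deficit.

Goods: -1803.0 - 1222.0 - 437.0 + 3212.2 = -249.8
Services: -404.2 + 235.0 - 324.5 - 196.1 = -689.8
Trade balance = -249.8 + (-689.8) = -939.6
(Excluded from the trade balance — financial account: increase in resident deposits held at foreign banks 308.1, sale of domestic government bonds to non-residents 879.1, acquisition of a foreign subsidiary by a resident firm (outward FDI) 766.6, domestic pension funds' purchases of foreign equities 806.8; primary income: compensation paid to foreign seasonal workers 99.5, profits repatriated by foreign-owned firms operating domestically 412.0; secondary income: contributions paid to international organisations 45.0, official development assistance provided to other countries 164.6, personal remittances sent abroad by immigrant workers 269.2, personal remittances received from nationals working abroad 215.3.)

-939.6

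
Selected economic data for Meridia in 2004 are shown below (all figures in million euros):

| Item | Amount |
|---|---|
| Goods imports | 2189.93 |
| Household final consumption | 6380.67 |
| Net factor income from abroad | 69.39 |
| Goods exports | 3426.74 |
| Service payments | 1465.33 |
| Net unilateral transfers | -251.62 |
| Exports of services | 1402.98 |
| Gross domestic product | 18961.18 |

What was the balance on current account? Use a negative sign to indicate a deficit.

Goods balance = 3426.74 - 2189.93 = 1236.81
Services balance = 1402.98 - 1465.33 = -62.35
Trade balance (goods + services) = 1236.81 + (-62.35) = 1174.46
Net primary income = 69.39
Net secondary income = -251.62
Current account = 1174.46 + 69.39 + (-251.62) = 992.23

992.23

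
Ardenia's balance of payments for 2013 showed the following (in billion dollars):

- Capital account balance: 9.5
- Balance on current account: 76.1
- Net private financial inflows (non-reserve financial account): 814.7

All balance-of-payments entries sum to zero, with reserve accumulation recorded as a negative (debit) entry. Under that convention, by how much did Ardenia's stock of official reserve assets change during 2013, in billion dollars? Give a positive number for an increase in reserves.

900.3

Official reserve transactions balance = -(76.1 + 9.5 + 814.7) = -900.3
An accumulation of reserves is recorded as a debit (negative entry), so the change in the stock of reserves is the negative of that balance.
Change in official reserves = -(-900.3) = 900.3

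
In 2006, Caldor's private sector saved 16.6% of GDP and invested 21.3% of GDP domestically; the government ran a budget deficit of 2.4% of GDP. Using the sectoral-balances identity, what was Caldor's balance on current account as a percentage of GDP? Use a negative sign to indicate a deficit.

By the sectoral-balances identity, CA = (S_private - I) + (T - G).
Private balance = 16.6 - 21.3 = -4.7
Government balance (T - G) = -2.4
CA = -4.7 + (-2.4) = -7.1

-7.1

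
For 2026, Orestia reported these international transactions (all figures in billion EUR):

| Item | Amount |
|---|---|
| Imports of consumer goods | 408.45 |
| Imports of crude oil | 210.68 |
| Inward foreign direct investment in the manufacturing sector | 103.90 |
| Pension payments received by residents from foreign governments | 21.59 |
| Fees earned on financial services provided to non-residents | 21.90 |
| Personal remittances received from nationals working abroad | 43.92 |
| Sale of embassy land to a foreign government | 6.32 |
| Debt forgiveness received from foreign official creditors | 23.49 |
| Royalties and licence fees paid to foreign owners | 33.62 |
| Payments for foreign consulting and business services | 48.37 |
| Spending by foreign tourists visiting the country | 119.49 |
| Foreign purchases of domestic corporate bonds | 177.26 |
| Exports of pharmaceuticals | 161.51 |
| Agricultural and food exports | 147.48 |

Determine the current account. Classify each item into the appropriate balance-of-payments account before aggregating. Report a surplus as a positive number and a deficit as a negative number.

Goods: -408.45 + 161.51 - 210.68 + 147.48 = -310.14
Services: -33.62 - 48.37 + 119.49 + 21.90 = 59.40
Secondary income: 21.59 + 43.92 = 65.51
Current account = (-310.14) + 59.40 + 65.51 = -185.23
(Excluded from the current account — financial account: inward foreign direct investment in the manufacturing sector 103.90, foreign purchases of domestic corporate bonds 177.26; capital account: sale of embassy land to a foreign government 6.32, debt forgiveness received from foreign official creditors 23.49.)

-185.23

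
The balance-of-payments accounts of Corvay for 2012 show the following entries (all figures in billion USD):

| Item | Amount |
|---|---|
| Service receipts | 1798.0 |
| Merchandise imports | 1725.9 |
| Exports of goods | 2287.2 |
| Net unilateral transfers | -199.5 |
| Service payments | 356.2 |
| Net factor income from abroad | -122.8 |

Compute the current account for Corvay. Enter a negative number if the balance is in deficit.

Goods balance = 2287.2 - 1725.9 = 561.3
Services balance = 1798.0 - 356.2 = 1441.8
Trade balance (goods + services) = 561.3 + 1441.8 = 2003.1
Net primary income = -122.8
Net secondary income = -199.5
Current account = 2003.1 + (-122.8) + (-199.5) = 1680.8

1680.8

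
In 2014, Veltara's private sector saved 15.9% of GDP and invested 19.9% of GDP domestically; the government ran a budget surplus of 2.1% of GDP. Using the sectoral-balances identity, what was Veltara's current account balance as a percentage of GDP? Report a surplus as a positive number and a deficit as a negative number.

By the sectoral-balances identity, CA = (S_private - I) + (T - G).
Private balance = 15.9 - 19.9 = -4.0
Government balance (T - G) = 2.1
CA = -4.0 + 2.1 = -1.9

-1.9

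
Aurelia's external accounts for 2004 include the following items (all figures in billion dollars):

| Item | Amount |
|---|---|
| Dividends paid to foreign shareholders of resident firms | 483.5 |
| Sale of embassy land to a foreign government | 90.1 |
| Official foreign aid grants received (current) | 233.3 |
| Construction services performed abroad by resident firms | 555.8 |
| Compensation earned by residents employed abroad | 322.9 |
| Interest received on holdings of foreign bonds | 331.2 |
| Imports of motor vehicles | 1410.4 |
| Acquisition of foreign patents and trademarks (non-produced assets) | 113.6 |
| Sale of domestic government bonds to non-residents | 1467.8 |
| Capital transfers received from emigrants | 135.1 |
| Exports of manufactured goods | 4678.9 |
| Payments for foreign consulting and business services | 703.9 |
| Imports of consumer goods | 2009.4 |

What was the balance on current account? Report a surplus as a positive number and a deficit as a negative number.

1514.9

Goods: -1410.4 + 4678.9 - 2009.4 = 1259.1
Services: 555.8 - 703.9 = -148.1
Primary income: -483.5 + 322.9 + 331.2 = 170.6
Secondary income: 233.3
Current account = 1259.1 + (-148.1) + 170.6 + 233.3 = 1514.9
(Excluded from the current account — capital account: sale of embassy land to a foreign government 90.1, acquisition of foreign patents and trademarks (non-produced assets) 113.6, capital transfers received from emigrants 135.1; financial account: sale of domestic government bonds to non-residents 1467.8.)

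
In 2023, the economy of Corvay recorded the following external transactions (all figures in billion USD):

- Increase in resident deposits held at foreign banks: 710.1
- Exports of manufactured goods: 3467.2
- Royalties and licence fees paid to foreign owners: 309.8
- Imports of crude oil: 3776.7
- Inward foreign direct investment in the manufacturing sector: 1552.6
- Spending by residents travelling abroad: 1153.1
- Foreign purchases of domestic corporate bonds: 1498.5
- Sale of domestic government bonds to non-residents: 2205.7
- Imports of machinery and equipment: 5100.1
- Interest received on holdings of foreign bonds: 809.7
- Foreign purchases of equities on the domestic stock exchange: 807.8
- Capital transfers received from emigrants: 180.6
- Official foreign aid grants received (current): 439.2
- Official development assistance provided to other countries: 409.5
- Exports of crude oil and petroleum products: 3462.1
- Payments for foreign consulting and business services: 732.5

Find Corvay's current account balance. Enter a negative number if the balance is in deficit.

Goods: -3776.7 + 3462.1 + 3467.2 - 5100.1 = -1947.5
Services: -732.5 - 309.8 - 1153.1 = -2195.4
Primary income: 809.7
Secondary income: 439.2 - 409.5 = 29.7
Current account = (-1947.5) + (-2195.4) + 809.7 + 29.7 = -3303.5
(Excluded from the current account — financial account: increase in resident deposits held at foreign banks 710.1, inward foreign direct investment in the manufacturing sector 1552.6, foreign purchases of domestic corporate bonds 1498.5, sale of domestic government bonds to non-residents 2205.7, foreign purchases of equities on the domestic stock exchange 807.8; capital account: capital transfers received from emigrants 180.6.)

-3303.5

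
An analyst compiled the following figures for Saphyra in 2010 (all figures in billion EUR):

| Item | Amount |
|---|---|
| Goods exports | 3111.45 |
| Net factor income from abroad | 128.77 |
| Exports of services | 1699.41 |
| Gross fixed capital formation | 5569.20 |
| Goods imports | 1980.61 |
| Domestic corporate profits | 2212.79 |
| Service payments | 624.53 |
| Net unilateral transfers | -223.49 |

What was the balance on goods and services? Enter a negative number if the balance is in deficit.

Goods balance = 3111.45 - 1980.61 = 1130.84
Services balance = 1699.41 - 624.53 = 1074.88
Trade balance (goods + services) = 1130.84 + 1074.88 = 2205.72

2205.72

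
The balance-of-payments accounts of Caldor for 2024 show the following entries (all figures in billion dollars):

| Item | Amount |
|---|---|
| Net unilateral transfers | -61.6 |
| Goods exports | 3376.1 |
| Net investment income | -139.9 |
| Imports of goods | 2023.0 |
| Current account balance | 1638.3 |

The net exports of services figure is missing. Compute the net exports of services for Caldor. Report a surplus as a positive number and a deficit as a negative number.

486.7

Current account = goods balance + services balance + net primary income + net secondary income
Sum of the known components = 1151.6
Net exports of services = CA - (known components) = 1638.3 - 1151.6 = 486.7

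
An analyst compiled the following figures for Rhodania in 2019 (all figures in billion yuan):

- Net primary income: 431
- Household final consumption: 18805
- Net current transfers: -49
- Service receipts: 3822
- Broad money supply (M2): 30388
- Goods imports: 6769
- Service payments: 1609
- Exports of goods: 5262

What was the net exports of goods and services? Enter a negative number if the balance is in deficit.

Goods balance = 5262 - 6769 = -1507
Services balance = 3822 - 1609 = 2213
Trade balance (goods + services) = -1507 + 2213 = 706

706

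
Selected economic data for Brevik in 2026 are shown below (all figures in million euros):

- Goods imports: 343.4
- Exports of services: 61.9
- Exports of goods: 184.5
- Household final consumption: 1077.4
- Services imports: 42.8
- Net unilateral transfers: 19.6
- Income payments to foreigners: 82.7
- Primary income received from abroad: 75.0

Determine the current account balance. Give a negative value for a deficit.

Goods balance = 184.5 - 343.4 = -158.9
Services balance = 61.9 - 42.8 = 19.1
Trade balance (goods + services) = -158.9 + 19.1 = -139.8
Net primary income = 75.0 - 82.7 = -7.7
Net secondary income = 19.6
Current account = -139.8 + (-7.7) + 19.6 = -127.9

-127.9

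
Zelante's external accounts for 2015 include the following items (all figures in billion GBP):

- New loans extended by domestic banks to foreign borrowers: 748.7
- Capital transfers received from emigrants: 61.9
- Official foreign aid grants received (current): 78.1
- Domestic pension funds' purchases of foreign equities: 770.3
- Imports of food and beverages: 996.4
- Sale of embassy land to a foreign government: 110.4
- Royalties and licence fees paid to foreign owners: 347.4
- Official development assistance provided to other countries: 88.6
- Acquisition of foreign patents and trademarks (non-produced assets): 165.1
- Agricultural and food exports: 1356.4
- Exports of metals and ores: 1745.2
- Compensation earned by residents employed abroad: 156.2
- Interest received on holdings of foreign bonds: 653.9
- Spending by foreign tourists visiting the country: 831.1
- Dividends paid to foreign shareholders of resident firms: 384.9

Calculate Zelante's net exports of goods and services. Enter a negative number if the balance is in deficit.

Goods: -996.4 + 1745.2 + 1356.4 = 2105.2
Services: 831.1 - 347.4 = 483.7
Trade balance = 2105.2 + 483.7 = 2588.9
(Excluded from the trade balance — financial account: new loans extended by domestic banks to foreign borrowers 748.7, domestic pension funds' purchases of foreign equities 770.3; capital account: capital transfers received from emigrants 61.9, sale of embassy land to a foreign government 110.4, acquisition of foreign patents and trademarks (non-produced assets) 165.1; secondary income: official foreign aid grants received (current) 78.1, official development assistance provided to other countries 88.6; primary income: compensation earned by residents employed abroad 156.2, interest received on holdings of foreign bonds 653.9, dividends paid to foreign shareholders of resident firms 384.9.)

2588.9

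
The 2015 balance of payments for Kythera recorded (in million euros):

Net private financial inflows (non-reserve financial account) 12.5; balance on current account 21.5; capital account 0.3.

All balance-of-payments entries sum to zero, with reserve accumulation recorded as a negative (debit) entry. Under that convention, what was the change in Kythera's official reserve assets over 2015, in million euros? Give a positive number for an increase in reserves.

Official reserve transactions balance = -(21.5 + 0.3 + 12.5) = -34.3
An accumulation of reserves is recorded as a debit (negative entry), so the change in the stock of reserves is the negative of that balance.
Change in official reserves = -(-34.3) = 34.3

34.3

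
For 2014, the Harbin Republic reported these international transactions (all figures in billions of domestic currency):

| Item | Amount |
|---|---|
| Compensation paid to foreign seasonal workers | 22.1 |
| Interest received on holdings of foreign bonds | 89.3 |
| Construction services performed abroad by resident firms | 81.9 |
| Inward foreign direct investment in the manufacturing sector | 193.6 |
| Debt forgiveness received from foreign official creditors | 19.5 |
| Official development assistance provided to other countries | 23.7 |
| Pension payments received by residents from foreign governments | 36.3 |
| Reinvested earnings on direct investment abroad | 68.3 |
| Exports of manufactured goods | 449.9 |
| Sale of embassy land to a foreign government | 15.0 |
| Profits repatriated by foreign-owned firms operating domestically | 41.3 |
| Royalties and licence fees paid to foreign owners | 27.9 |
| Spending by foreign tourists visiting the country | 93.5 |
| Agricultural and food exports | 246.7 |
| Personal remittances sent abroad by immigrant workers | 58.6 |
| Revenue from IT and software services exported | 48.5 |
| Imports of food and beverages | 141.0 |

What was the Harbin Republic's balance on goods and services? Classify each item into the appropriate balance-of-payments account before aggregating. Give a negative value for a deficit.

751.6

Goods: 449.9 + 246.7 - 141.0 = 555.6
Services: 93.5 + 81.9 + 48.5 - 27.9 = 196.0
Trade balance = 555.6 + 196.0 = 751.6
(Excluded from the trade balance — primary income: compensation paid to foreign seasonal workers 22.1, interest received on holdings of foreign bonds 89.3, reinvested earnings on direct investment abroad 68.3, profits repatriated by foreign-owned firms operating domestically 41.3; financial account: inward foreign direct investment in the manufacturing sector 193.6; capital account: debt forgiveness received from foreign official creditors 19.5, sale of embassy land to a foreign government 15.0; secondary income: official development assistance provided to other countries 23.7, pension payments received by residents from foreign governments 36.3, personal remittances sent abroad by immigrant workers 58.6.)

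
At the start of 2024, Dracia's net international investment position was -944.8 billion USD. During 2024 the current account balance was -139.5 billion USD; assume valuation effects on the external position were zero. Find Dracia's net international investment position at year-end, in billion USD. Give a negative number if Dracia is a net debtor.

-1084.3

With no valuation effects, change in NIIP = current account = -139.5
End-of-year NIIP = -944.8 + (-139.5) = -1084.3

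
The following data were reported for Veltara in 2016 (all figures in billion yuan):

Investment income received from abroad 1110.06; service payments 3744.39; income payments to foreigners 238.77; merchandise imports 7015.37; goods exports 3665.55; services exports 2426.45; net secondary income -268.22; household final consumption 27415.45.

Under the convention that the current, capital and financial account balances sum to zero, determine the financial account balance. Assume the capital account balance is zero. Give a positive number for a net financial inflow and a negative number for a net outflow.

Goods balance = 3665.55 - 7015.37 = -3349.82
Services balance = 2426.45 - 3744.39 = -1317.94
Trade balance (goods + services) = -3349.82 + (-1317.94) = -4667.76
Net primary income = 1110.06 - 238.77 = 871.29
Net secondary income = -268.22
Current account = -4667.76 + 871.29 + (-268.22) = -4064.69
Financial account = -(-4064.69) = 4064.69

4064.69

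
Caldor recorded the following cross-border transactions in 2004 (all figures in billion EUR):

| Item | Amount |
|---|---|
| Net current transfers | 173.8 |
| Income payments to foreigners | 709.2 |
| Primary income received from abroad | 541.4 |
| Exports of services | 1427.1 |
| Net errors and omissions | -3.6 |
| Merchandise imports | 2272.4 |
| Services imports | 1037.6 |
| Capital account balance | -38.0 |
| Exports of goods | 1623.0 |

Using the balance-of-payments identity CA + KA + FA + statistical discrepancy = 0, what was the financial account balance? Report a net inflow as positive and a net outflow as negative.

295.5

Goods balance = 1623.0 - 2272.4 = -649.4
Services balance = 1427.1 - 1037.6 = 389.5
Trade balance (goods + services) = -649.4 + 389.5 = -259.9
Net primary income = 541.4 - 709.2 = -167.8
Net secondary income = 173.8
Current account = -259.9 + (-167.8) + 173.8 = -253.9
Financial account = -(-253.9 + (-38.0) + (-3.6)) = 295.5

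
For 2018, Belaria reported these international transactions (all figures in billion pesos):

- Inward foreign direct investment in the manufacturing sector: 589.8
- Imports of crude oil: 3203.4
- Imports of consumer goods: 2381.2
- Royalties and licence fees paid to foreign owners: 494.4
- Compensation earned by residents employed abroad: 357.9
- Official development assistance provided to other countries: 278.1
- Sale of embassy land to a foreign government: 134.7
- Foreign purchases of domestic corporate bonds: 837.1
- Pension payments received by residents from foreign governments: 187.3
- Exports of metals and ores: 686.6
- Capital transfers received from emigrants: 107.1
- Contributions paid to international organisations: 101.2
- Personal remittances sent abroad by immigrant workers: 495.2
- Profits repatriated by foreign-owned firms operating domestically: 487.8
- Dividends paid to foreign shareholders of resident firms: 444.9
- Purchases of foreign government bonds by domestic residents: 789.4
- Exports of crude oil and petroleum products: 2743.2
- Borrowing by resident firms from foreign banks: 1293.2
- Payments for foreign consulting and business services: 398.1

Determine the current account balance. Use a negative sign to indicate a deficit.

Goods: -3203.4 - 2381.2 + 2743.2 + 686.6 = -2154.8
Services: -494.4 - 398.1 = -892.5
Primary income: -487.8 + 357.9 - 444.9 = -574.8
Secondary income: -101.2 - 278.1 + 187.3 - 495.2 = -687.2
Current account = (-2154.8) + (-892.5) + (-574.8) + (-687.2) = -4309.3
(Excluded from the current account — financial account: inward foreign direct investment in the manufacturing sector 589.8, foreign purchases of domestic corporate bonds 837.1, purchases of foreign government bonds by domestic residents 789.4, borrowing by resident firms from foreign banks 1293.2; capital account: sale of embassy land to a foreign government 134.7, capital transfers received from emigrants 107.1.)

-4309.3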